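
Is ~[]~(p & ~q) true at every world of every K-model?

Tableau for the negation []~(p & ~q):
1. []~(p & ~q), 0
The negation has an open branch (countermodel exists).

No, not valid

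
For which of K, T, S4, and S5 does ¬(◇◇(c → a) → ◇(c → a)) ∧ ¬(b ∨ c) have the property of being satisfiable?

K

K-tableau for the formula:
1. ¬(◇◇(c → a) → ◇(c → a)) ∧ ¬(b ∨ c), 0
2. ¬(◇◇(c → a) → ◇(c → a)), 0
3. ¬(b ∨ c), 0
4. ◇◇(c → a), 0
5. ¬◇(c → a), 0
6. ¬b, 0
7. ¬c, 0
8. ◇(c → a), 1
9. ¬(c → a), 1
10. c, 1
11. ¬a, 1
12. c → a, 2
13. a, 2
Accessibility: 0R1, 1R2
Complete open branch: satisfiable in K.
T-tableau for the formula:
1. ¬(◇◇(c → a) → ◇(c → a)) ∧ ¬(b ∨ c), 0
2. ¬(◇◇(c → a) → ◇(c → a)), 0
3. ¬(b ∨ c), 0
4. ◇◇(c → a), 0
5. ¬◇(c → a), 0
6. ¬b, 0
7. ¬c, 0
8. ¬(c → a), 0
9. c, 0
10. ¬a, 0
Accessibility: 0R0
Branch closes: c and ¬c both at 0.
Every branch closes (one shown): unsatisfiable in T, hence also in S4, S5 (every S4/S5-frame is a T-frame).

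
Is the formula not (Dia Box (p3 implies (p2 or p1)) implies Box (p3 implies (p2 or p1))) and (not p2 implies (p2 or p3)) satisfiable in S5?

1. not (Dia Box (p3 implies (p2 or p1)) implies Box (p3 implies (p2 or p1))) and (not p2 implies (p2 or p3)), w0
2. not (Dia Box (p3 implies (p2 or p1)) implies Box (p3 implies (p2 or p1))), w0
3. not p2 implies (p2 or p3), w0
4. Dia Box (p3 implies (p2 or p1)), w0
5. not Box (p3 implies (p2 or p1)), w0
6. p2 or p3, w0
7. p3, w0
8. Box (p3 implies (p2 or p1)), w1
9. p3 implies (p2 or p1), w0
10. p3 implies (p2 or p1), w1
11. p2 or p1, w0
12. p2 or p1, w1
13. p1, w0
14. p1, w1
15. not (p3 implies (p2 or p1)), w2
16. p3, w2
17. not (p2 or p1), w2
18. not p2, w2
19. not p1, w2
20. p3 implies (p2 or p1), w2
21. p2 or p1, w2
22. p1, w2
Accessibility: w0Rw0, w0Rw1, w0Rw2, w1Rw0, w1Rw1, w1Rw2, w2Rw0, w2Rw1, w2Rw2
Branch closes: p1 and not p1 both at w2.
All branches of the tableau close; one closing branch shown above.

Unsatisfiable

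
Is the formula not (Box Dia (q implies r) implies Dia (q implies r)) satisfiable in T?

Unsatisfiable

1. not (Box Dia (q implies r) implies Dia (q implies r)), 0
2. Box Dia (q implies r), 0   [neg-implies-rule on 1]
3. not Dia (q implies r), 0   [neg-implies-rule on 1]
4. Dia (q implies r), 0   [Box-rule on 2 via 0R0]
5. not (q implies r), 0   [neg-Dia-rule on 3 via 0R0]
6. q, 0   [neg-implies-rule on 5]
7. not r, 0   [neg-implies-rule on 5]
8. q implies r, 1   [Dia-rule on 4: fresh world 1, 0R1]
9. Dia (q implies r), 1   [Box-rule on 2 via 0R1]
10. not (q implies r), 1   [neg-Dia-rule on 3 via 0R1]
11. q, 1   [neg-implies-rule on 10]
12. not r, 1   [neg-implies-rule on 10]
13. r, 1   [implies-rule on 8 (branches; this branch)]
Accessibility: 0R0, 0R1, 1R1
Branch closes: r and not r both at 1.
Every branch closes; the branch above is one of them.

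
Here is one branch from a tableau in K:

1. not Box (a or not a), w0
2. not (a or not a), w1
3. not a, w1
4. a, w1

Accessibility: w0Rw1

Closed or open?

Yes, closed

Both a and not a appear at w1.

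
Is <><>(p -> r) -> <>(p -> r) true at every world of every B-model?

Tableau for the negation ~(<><>(p -> r) -> <>(p -> r)):
1. ~(<><>(p -> r) -> <>(p -> r)), w0
2. <><>(p -> r), w0
3. ~<>(p -> r), w0
4. ~(p -> r), w0
5. p, w0
6. ~r, w0
7. <>(p -> r), w1
8. ~(p -> r), w1
9. p, w1
10. ~r, w1
11. p -> r, w2
12. r, w2
Accessibility: w0Rw0, w0Rw1, w1Rw0, w1Rw1, w1Rw2, w2Rw1, w2Rw2
The negation has an open branch (countermodel exists).

No, not valid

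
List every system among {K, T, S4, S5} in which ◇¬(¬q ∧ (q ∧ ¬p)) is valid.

K-tableau for the negation ¬◇¬(¬q ∧ (q ∧ ¬p)):
1. ¬◇¬(¬q ∧ (q ∧ ¬p)), u
Complete open branch: countermodel on a K-frame, so not valid in K.
T-tableau for the negation ¬◇¬(¬q ∧ (q ∧ ¬p)):
1. ¬◇¬(¬q ∧ (q ∧ ¬p)), u
2. ¬q ∧ (q ∧ ¬p), u
3. ¬q, u
4. q ∧ ¬p, u
5. q, u
6. ¬p, u
Accessibility: uRu
Branch closes: q and ¬q both at u.
Every branch closes (one shown): valid in T, hence also in S4, S5 (every theorem of T is a theorem of S4 and S5).

T, S4, S5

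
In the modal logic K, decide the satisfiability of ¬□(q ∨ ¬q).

Unsatisfiable (every branch closes)

1. ¬□(q ∨ ¬q), 0
2. ¬(q ∨ ¬q), 1
3. ¬q, 1
4. q, 1
Accessibility: 0R1
Branch closes: q and ¬q both at 1.
All branches of the tableau close; one closing branch shown above.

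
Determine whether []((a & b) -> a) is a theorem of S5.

Yes, valid

Tableau for the negation ~[]((a & b) -> a):
1. ~[]((a & b) -> a), 0
2. ~((a & b) -> a), 1
3. a & b, 1
4. ~a, 1
5. a, 1
6. b, 1
Accessibility: 0R0, 0R1, 1R0, 1R1
Branch closes: a and ~a both at 1.
All branches of the negation close; one closing branch shown above.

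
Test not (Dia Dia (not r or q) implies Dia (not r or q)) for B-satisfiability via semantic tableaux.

Satisfiable

1. not (Dia Dia (not r or q) implies Dia (not r or q)), 0
2. Dia Dia (not r or q), 0   [neg-implies-rule on 1]
3. not Dia (not r or q), 0   [neg-implies-rule on 1]
4. not (not r or q), 0   [neg-Dia-rule on 3 via 0R0]
5. r, 0   [neg-or-rule on 4]
6. not q, 0   [neg-or-rule on 4]
7. Dia (not r or q), 1   [Dia-rule on 2: fresh world 1, 0R1]
8. not (not r or q), 1   [neg-Dia-rule on 3 via 0R1]
9. r, 1   [neg-or-rule on 8]
10. not q, 1   [neg-or-rule on 8]
11. not r or q, 2   [Dia-rule on 7: fresh world 2, 1R2]
12. q, 2   [or-rule on 11 (branches; this branch)]
Accessibility: 0R0, 0R1, 1R0, 1R1, 1R2, 2R1, 2R2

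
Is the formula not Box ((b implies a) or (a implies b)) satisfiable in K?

1. not Box ((b implies a) or (a implies b)), 0
2. not ((b implies a) or (a implies b)), 1   [neg-Box-rule on 1: fresh world 1, 0R1]
3. not (b implies a), 1   [neg-or-rule on 2]
4. not (a implies b), 1   [neg-or-rule on 2]
5. b, 1   [neg-implies-rule on 3]
6. not a, 1   [neg-implies-rule on 3]
7. a, 1   [neg-implies-rule on 4]
8. not b, 1   [neg-implies-rule on 4]
Accessibility: 0R1
Branch closes: a and not a both at 1.
Every branch closes; the branch above is one of them.

Unsatisfiable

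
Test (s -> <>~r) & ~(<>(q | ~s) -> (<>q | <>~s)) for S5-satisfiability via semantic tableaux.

Unsatisfiable

1. (s -> <>~r) & ~(<>(q | ~s) -> (<>q | <>~s)), u
2. s -> <>~r, u
3. ~(<>(q | ~s) -> (<>q | <>~s)), u
4. <>(q | ~s), u
5. ~(<>q | <>~s), u
6. ~<>q, u
7. ~<>~s, u
8. ~q, u
9. s, u
10. <>~r, u
11. q | ~s, v
12. ~q, v
13. s, v
14. ~s, v
Accessibility: uRu, uRv, vRu, vRv
Branch closes: s and ~s both at v.
(One branch shown.) All branches close.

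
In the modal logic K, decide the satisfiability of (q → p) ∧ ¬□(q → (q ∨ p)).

Unsatisfiable (every branch closes)

1. (q → p) ∧ ¬□(q → (q ∨ p)), w0
2. q → p, w0
3. ¬□(q → (q ∨ p)), w0
4. p, w0
5. ¬(q → (q ∨ p)), w1
6. q, w1
7. ¬(q ∨ p), w1
8. ¬q, w1
9. ¬p, w1
Accessibility: w0Rw1
Branch closes: q and ¬q both at w1.
All branches of the tableau close; one closing branch shown above.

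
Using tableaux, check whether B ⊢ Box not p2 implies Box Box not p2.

Tableau for the negation not (Box not p2 implies Box Box not p2):
1. not (Box not p2 implies Box Box not p2), 0
2. Box not p2, 0
3. not Box Box not p2, 0
4. not p2, 0
5. not Box not p2, 1
6. not p2, 1
7. p2, 2
Accessibility: 0R0, 0R1, 1R0, 1R1, 1R2, 2R1, 2R2
The negation has an open branch (countermodel exists).

No, not valid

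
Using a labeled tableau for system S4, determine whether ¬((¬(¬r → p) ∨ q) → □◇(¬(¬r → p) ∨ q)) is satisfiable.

1. ¬((¬(¬r → p) ∨ q) → □◇(¬(¬r → p) ∨ q)), 0
2. ¬(¬r → p) ∨ q, 0
3. ¬□◇(¬(¬r → p) ∨ q), 0
4. q, 0
5. ¬◇(¬(¬r → p) ∨ q), 1
6. ¬(¬(¬r → p) ∨ q), 1
7. ¬r → p, 1
8. ¬q, 1
9. p, 1
Accessibility: 0R0, 0R1, 1R1

Satisfiable (open branch found)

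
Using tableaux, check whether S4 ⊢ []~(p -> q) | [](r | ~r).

Valid in S4

Tableau for the negation ~([]~(p -> q) | [](r | ~r)):
1. ~([]~(p -> q) | [](r | ~r)), 0
2. ~[]~(p -> q), 0   [~|-rule on 1]
3. ~[](r | ~r), 0   [~|-rule on 1]
4. p -> q, 1   [~[]-rule on 2: fresh world 1, 0R1]
5. q, 1   [->-rule on 4 (branches; this branch)]
6. ~(r | ~r), 2   [~[]-rule on 3: fresh world 2, 0R2]
7. ~r, 2   [~|-rule on 6]
8. r, 2   [~|-rule on 6]
Accessibility: 0R0, 0R1, 0R2, 1R1, 2R2
Branch closes: r and ~r both at 2.
All branches of the negation close; one closing branch shown above.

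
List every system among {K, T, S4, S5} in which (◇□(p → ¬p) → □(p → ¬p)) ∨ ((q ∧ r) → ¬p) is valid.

S5

S4-tableau for the negation ¬((◇□(p → ¬p) → □(p → ¬p)) ∨ ((q ∧ r) → ¬p)):
1. ¬((◇□(p → ¬p) → □(p → ¬p)) ∨ ((q ∧ r) → ¬p)), w0
2. ¬(◇□(p → ¬p) → □(p → ¬p)), w0
3. ¬((q ∧ r) → ¬p), w0
4. ◇□(p → ¬p), w0
5. ¬□(p → ¬p), w0
6. q ∧ r, w0
7. p, w0
8. q, w0
9. r, w0
10. □(p → ¬p), w1
11. p → ¬p, w1
12. ¬p, w1
13. ¬(p → ¬p), w2
14. p, w2
Accessibility: w0Rw0, w0Rw1, w0Rw2, w1Rw1, w2Rw2
Complete open branch: countermodel on an S4-frame, so not valid in S4, nor in K, T (the same frame is also a K-frame and a T-frame).
S5-tableau for the negation ¬((◇□(p → ¬p) → □(p → ¬p)) ∨ ((q ∧ r) → ¬p)):
1. ¬((◇□(p → ¬p) → □(p → ¬p)) ∨ ((q ∧ r) → ¬p)), w0
2. ¬(◇□(p → ¬p) → □(p → ¬p)), w0
3. ¬((q ∧ r) → ¬p), w0
4. ◇□(p → ¬p), w0
5. ¬□(p → ¬p), w0
6. q ∧ r, w0
7. p, w0
8. q, w0
9. r, w0
10. □(p → ¬p), w1
11. p → ¬p, w0
12. p → ¬p, w1
13. ¬p, w0
Accessibility: w0Rw0, w0Rw1, w1Rw0, w1Rw1
Branch closes: p and ¬p both at w0.
Every branch closes (one shown): valid in S5.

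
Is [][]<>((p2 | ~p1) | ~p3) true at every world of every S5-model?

No, not valid

Tableau for the negation ~[][]<>((p2 | ~p1) | ~p3):
1. ~[][]<>((p2 | ~p1) | ~p3), u
2. ~[]<>((p2 | ~p1) | ~p3), v
3. ~<>((p2 | ~p1) | ~p3), w
4. ~((p2 | ~p1) | ~p3), u
5. ~(p2 | ~p1), u
6. p3, u
7. ~p2, u
8. p1, u
9. ~((p2 | ~p1) | ~p3), v
10. ~(p2 | ~p1), v
11. p3, v
12. ~p2, v
13. p1, v
14. ~((p2 | ~p1) | ~p3), w
15. ~(p2 | ~p1), w
16. p3, w
17. ~p2, w
18. p1, w
Accessibility: uRu, uRv, uRw, vRu, vRv, vRw, wRu, wRv, wRw
The negation has an open branch (countermodel exists).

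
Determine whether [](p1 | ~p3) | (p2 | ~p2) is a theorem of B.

Valid in B

Tableau for the negation ~([](p1 | ~p3) | (p2 | ~p2)):
1. ~([](p1 | ~p3) | (p2 | ~p2)), u
2. ~[](p1 | ~p3), u
3. ~(p2 | ~p2), u
4. ~p2, u
5. p2, u
Accessibility: uRu
Branch closes: p2 and ~p2 both at u.
Every branch of the negation's tableau closes; the branch above is one of them.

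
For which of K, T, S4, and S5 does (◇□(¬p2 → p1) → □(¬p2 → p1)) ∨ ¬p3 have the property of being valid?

S5-tableau for the negation ¬((◇□(¬p2 → p1) → □(¬p2 → p1)) ∨ ¬p3):
1. ¬((◇□(¬p2 → p1) → □(¬p2 → p1)) ∨ ¬p3), 0
2. ¬(◇□(¬p2 → p1) → □(¬p2 → p1)), 0
3. p3, 0
4. ◇□(¬p2 → p1), 0
5. ¬□(¬p2 → p1), 0
6. □(¬p2 → p1), 1
7. ¬p2 → p1, 0
8. ¬p2 → p1, 1
9. p1, 0
10. p1, 1
11. ¬(¬p2 → p1), 2
12. ¬p2, 2
13. ¬p1, 2
14. ¬p2 → p1, 2
15. p1, 2
Accessibility: 0R0, 0R1, 0R2, 1R0, 1R1, 1R2, 2R0, 2R1, 2R2
Branch closes: p1 and ¬p1 both at 2.
Every branch closes (one shown): valid in S5.
S4-tableau for the negation ¬((◇□(¬p2 → p1) → □(¬p2 → p1)) ∨ ¬p3):
1. ¬((◇□(¬p2 → p1) → □(¬p2 → p1)) ∨ ¬p3), 0
2. ¬(◇□(¬p2 → p1) → □(¬p2 → p1)), 0
3. p3, 0
4. ◇□(¬p2 → p1), 0
5. ¬□(¬p2 → p1), 0
6. □(¬p2 → p1), 1
7. ¬p2 → p1, 1
8. p1, 1
9. ¬(¬p2 → p1), 2
10. ¬p2, 2
11. ¬p1, 2
Accessibility: 0R0, 0R1, 0R2, 1R1, 2R2
Complete open branch: countermodel on an S4-frame, so not valid in S4, nor in K, T (the same frame is also a K-frame and a T-frame).

S5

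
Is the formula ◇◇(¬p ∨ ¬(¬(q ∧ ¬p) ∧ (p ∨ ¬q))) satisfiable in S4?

1. ◇◇(¬p ∨ ¬(¬(q ∧ ¬p) ∧ (p ∨ ¬q))), 0
2. ◇(¬p ∨ ¬(¬(q ∧ ¬p) ∧ (p ∨ ¬q))), 1
3. ¬p ∨ ¬(¬(q ∧ ¬p) ∧ (p ∨ ¬q)), 2
4. ¬(¬(q ∧ ¬p) ∧ (p ∨ ¬q)), 2
5. ¬(p ∨ ¬q), 2
6. ¬p, 2
7. q, 2
Accessibility: 0R0, 0R1, 0R2, 1R1, 1R2, 2R2

Satisfiable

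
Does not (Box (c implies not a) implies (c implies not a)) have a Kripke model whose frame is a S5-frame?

No, unsatisfiable

1. not (Box (c implies not a) implies (c implies not a)), 0
2. Box (c implies not a), 0
3. not (c implies not a), 0
4. c, 0
5. a, 0
6. c implies not a, 0
7. not a, 0
Accessibility: 0R0
Branch closes: a and not a both at 0.
All branches of the tableau close; one closing branch shown above.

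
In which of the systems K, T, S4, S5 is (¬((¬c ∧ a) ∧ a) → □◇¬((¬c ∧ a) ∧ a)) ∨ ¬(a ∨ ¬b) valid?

S5

S4-tableau for the negation ¬((¬((¬c ∧ a) ∧ a) → □◇¬((¬c ∧ a) ∧ a)) ∨ ¬(a ∨ ¬b)):
1. ¬((¬((¬c ∧ a) ∧ a) → □◇¬((¬c ∧ a) ∧ a)) ∨ ¬(a ∨ ¬b)), 0
2. ¬(¬((¬c ∧ a) ∧ a) → □◇¬((¬c ∧ a) ∧ a)), 0
3. a ∨ ¬b, 0
4. ¬((¬c ∧ a) ∧ a), 0
5. ¬□◇¬((¬c ∧ a) ∧ a), 0
6. ¬b, 0
7. ¬a, 0
8. ¬◇¬((¬c ∧ a) ∧ a), 1
9. (¬c ∧ a) ∧ a, 1
10. ¬c ∧ a, 1
11. a, 1
12. ¬c, 1
Accessibility: 0R0, 0R1, 1R1
Complete open branch: countermodel on an S4-frame, so not valid in S4, nor in K, T (the same frame is also a K-frame and a T-frame).
S5-tableau for the negation ¬((¬((¬c ∧ a) ∧ a) → □◇¬((¬c ∧ a) ∧ a)) ∨ ¬(a ∨ ¬b)):
1. ¬((¬((¬c ∧ a) ∧ a) → □◇¬((¬c ∧ a) ∧ a)) ∨ ¬(a ∨ ¬b)), 0
2. ¬(¬((¬c ∧ a) ∧ a) → □◇¬((¬c ∧ a) ∧ a)), 0
3. a ∨ ¬b, 0
4. ¬((¬c ∧ a) ∧ a), 0
5. ¬□◇¬((¬c ∧ a) ∧ a), 0
6. ¬b, 0
7. ¬(¬c ∧ a), 0
8. c, 0
9. ¬◇¬((¬c ∧ a) ∧ a), 1
10. (¬c ∧ a) ∧ a, 0
11. ¬c ∧ a, 0
12. a, 0
13. ¬c, 0
Accessibility: 0R0, 0R1, 1R0, 1R1
Branch closes: c and ¬c both at 0.
Every branch closes (one shown): valid in S5.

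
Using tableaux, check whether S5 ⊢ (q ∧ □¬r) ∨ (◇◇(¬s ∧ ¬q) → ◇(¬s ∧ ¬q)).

Tableau for the negation ¬((q ∧ □¬r) ∨ (◇◇(¬s ∧ ¬q) → ◇(¬s ∧ ¬q))):
1. ¬((q ∧ □¬r) ∨ (◇◇(¬s ∧ ¬q) → ◇(¬s ∧ ¬q))), u
2. ¬(q ∧ □¬r), u
3. ¬(◇◇(¬s ∧ ¬q) → ◇(¬s ∧ ¬q)), u
4. ◇◇(¬s ∧ ¬q), u
5. ¬◇(¬s ∧ ¬q), u
6. ¬(¬s ∧ ¬q), u
7. ¬□¬r, u
8. q, u
9. ◇(¬s ∧ ¬q), v
10. ¬(¬s ∧ ¬q), v
11. q, v
12. r, w
13. ¬(¬s ∧ ¬q), w
14. q, w
15. ¬s ∧ ¬q, x
16. ¬s, x
17. ¬q, x
18. ¬(¬s ∧ ¬q), x
19. q, x
Accessibility: uRu, uRv, uRw, uRx, vRu, vRv, vRw, vRx, wRu, wRv, wRw, wRx, xRu, xRv, xRw, xRx
Branch closes: q and ¬q both at x.
All branches of the negation close; one closing branch shown above.

Yes, valid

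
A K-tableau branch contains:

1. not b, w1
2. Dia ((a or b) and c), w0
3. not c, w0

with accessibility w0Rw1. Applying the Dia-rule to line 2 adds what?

a fresh world w2 with w0Rw2, and (a or b) and c at w2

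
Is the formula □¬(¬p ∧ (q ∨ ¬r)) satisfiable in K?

Yes, satisfiable

1. □¬(¬p ∧ (q ∨ ¬r)), w0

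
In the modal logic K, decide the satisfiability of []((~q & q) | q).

Yes, satisfiable

1. []((~q & q) | q), w0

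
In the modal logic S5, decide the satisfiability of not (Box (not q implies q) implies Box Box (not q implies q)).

1. not (Box (not q implies q) implies Box Box (not q implies q)), u
2. Box (not q implies q), u
3. not Box Box (not q implies q), u
4. not q implies q, u
5. q, u
6. not Box (not q implies q), v
7. not q implies q, v
8. q, v
9. not (not q implies q), w
10. not q, w
11. not q implies q, w
12. q, w
Accessibility: uRu, uRv, uRw, vRu, vRv, vRw, wRu, wRv, wRw
Branch closes: q and not q both at w.
(One branch shown.) All branches close.

Unsatisfiable (every branch closes)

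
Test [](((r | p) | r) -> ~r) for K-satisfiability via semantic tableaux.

Satisfiable

1. [](((r | p) | r) -> ~r), w0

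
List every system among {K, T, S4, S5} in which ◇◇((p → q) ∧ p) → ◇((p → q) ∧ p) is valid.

T-tableau for the negation ¬(◇◇((p → q) ∧ p) → ◇((p → q) ∧ p)):
1. ¬(◇◇((p → q) ∧ p) → ◇((p → q) ∧ p)), 0
2. ◇◇((p → q) ∧ p), 0
3. ¬◇((p → q) ∧ p), 0
4. ¬((p → q) ∧ p), 0
5. ¬p, 0
6. ◇((p → q) ∧ p), 1
7. ¬((p → q) ∧ p), 1
8. ¬p, 1
9. (p → q) ∧ p, 2
10. p → q, 2
11. p, 2
12. q, 2
Accessibility: 0R0, 0R1, 1R1, 1R2, 2R2
Complete open branch: countermodel on a T-frame, so not valid in T, nor in K (the same frame is also a K-frame).
S4-tableau for the negation ¬(◇◇((p → q) ∧ p) → ◇((p → q) ∧ p)):
1. ¬(◇◇((p → q) ∧ p) → ◇((p → q) ∧ p)), 0
2. ◇◇((p → q) ∧ p), 0
3. ¬◇((p → q) ∧ p), 0
4. ¬((p → q) ∧ p), 0
5. ¬(p → q), 0
6. p, 0
7. ¬q, 0
8. ◇((p → q) ∧ p), 1
9. ¬((p → q) ∧ p), 1
10. ¬(p → q), 1
11. p, 1
12. ¬q, 1
13. (p → q) ∧ p, 2
14. p → q, 2
15. p, 2
16. ¬((p → q) ∧ p), 2
17. q, 2
18. ¬(p → q), 2
19. ¬q, 2
Accessibility: 0R0, 0R1, 0R2, 1R1, 1R2, 2R2
Branch closes: q and ¬q both at 2.
Every branch closes (one shown): valid in S4, hence also in S5 (every theorem of S4 is a theorem of S5).

S4, S5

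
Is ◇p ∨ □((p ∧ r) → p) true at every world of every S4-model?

Yes, valid

Tableau for the negation ¬(◇p ∨ □((p ∧ r) → p)):
1. ¬(◇p ∨ □((p ∧ r) → p)), u
2. ¬◇p, u
3. ¬□((p ∧ r) → p), u
4. ¬p, u
5. ¬((p ∧ r) → p), v
6. p ∧ r, v
7. ¬p, v
8. p, v
9. r, v
Accessibility: uRu, uRv, vRv
Branch closes: p and ¬p both at v.
Every branch of the negation's tableau closes; the branch above is one of them.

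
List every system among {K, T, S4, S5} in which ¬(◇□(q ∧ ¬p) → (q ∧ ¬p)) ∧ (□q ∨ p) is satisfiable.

S5-tableau for the formula:
1. ¬(◇□(q ∧ ¬p) → (q ∧ ¬p)) ∧ (□q ∨ p), 0
2. ¬(◇□(q ∧ ¬p) → (q ∧ ¬p)), 0   [∧-rule on 1]
3. □q ∨ p, 0   [∧-rule on 1]
4. ◇□(q ∧ ¬p), 0   [¬→-rule on 2]
5. ¬(q ∧ ¬p), 0   [¬→-rule on 2]
6. □q, 0   [∨-rule on 3 (branches; this branch)]
7. q, 0   [□-rule on 6 via 0R0]
8. p, 0   [¬∧-rule on 5 (branches; this branch)]
9. □(q ∧ ¬p), 1   [◇-rule on 4: fresh world 1, 0R1]
10. q, 1   [□-rule on 6 via 0R1]
11. q ∧ ¬p, 0   [□-rule on 9 via 1R0]
12. ¬p, 0   [∧-rule on 11]
Accessibility: 0R0, 0R1, 1R0, 1R1
Branch closes: p and ¬p both at 0.
Every branch closes (one shown): unsatisfiable in S5.
S4-tableau for the formula:
1. ¬(◇□(q ∧ ¬p) → (q ∧ ¬p)) ∧ (□q ∨ p), 0
2. ¬(◇□(q ∧ ¬p) → (q ∧ ¬p)), 0   [∧-rule on 1]
3. □q ∨ p, 0   [∧-rule on 1]
4. ◇□(q ∧ ¬p), 0   [¬→-rule on 2]
5. ¬(q ∧ ¬p), 0   [¬→-rule on 2]
6. p, 0   [∨-rule on 3 (branches; this branch)]
7. □(q ∧ ¬p), 1   [◇-rule on 4: fresh world 1, 0R1]
8. q ∧ ¬p, 1   [□-rule on 7 via 1R1]
9. q, 1   [∧-rule on 8]
10. ¬p, 1   [∧-rule on 8]
Accessibility: 0R0, 0R1, 1R1
Complete open branch: satisfiable in S4, hence also in K, T (this S4-model is also a K-model and a T-model).

K, T, S4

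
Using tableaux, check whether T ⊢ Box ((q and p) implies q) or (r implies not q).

Valid

Tableau for the negation not (Box ((q and p) implies q) or (r implies not q)):
1. not (Box ((q and p) implies q) or (r implies not q)), w0
2. not Box ((q and p) implies q), w0   [neg-or-rule on 1]
3. not (r implies not q), w0   [neg-or-rule on 1]
4. r, w0   [neg-implies-rule on 3]
5. q, w0   [neg-implies-rule on 3]
6. not ((q and p) implies q), w1   [neg-Box-rule on 2: fresh world w1, w0Rw1]
7. q and p, w1   [neg-implies-rule on 6]
8. not q, w1   [neg-implies-rule on 6]
9. q, w1   [and-rule on 7]
10. p, w1   [and-rule on 7]
Accessibility: w0Rw0, w0Rw1, w1Rw1
Branch closes: q and not q both at w1.
Every branch of the negation's tableau closes; the branch above is one of them.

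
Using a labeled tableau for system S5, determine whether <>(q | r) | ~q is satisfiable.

Yes, satisfiable

1. <>(q | r) | ~q, u
2. ~q, u
Accessibility: uRu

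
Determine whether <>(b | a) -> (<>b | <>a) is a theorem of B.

Yes, valid

Tableau for the negation ~(<>(b | a) -> (<>b | <>a)):
1. ~(<>(b | a) -> (<>b | <>a)), 0
2. <>(b | a), 0
3. ~(<>b | <>a), 0
4. ~<>b, 0
5. ~<>a, 0
6. ~b, 0
7. ~a, 0
8. b | a, 1
9. ~b, 1
10. ~a, 1
11. a, 1
Accessibility: 0R0, 0R1, 1R0, 1R1
Branch closes: a and ~a both at 1.
All branches of the negation close; one closing branch shown above.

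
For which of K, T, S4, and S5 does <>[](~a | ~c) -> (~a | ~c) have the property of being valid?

S5

S5-tableau for the negation ~(<>[](~a | ~c) -> (~a | ~c)):
1. ~(<>[](~a | ~c) -> (~a | ~c)), 0
2. <>[](~a | ~c), 0   [~->-rule on 1]
3. ~(~a | ~c), 0   [~->-rule on 1]
4. a, 0   [~|-rule on 3]
5. c, 0   [~|-rule on 3]
6. [](~a | ~c), 1   [<>-rule on 2: fresh world 1, 0R1]
7. ~a | ~c, 0   [[]-rule on 6 via 1R0]
8. ~a | ~c, 1   [[]-rule on 6 via 1R1]
9. ~c, 0   [|-rule on 7 (branches; this branch)]
Accessibility: 0R0, 0R1, 1R0, 1R1
Branch closes: c and ~c both at 0.
Every branch closes (one shown): valid in S5.
S4-tableau for the negation ~(<>[](~a | ~c) -> (~a | ~c)):
1. ~(<>[](~a | ~c) -> (~a | ~c)), 0
2. <>[](~a | ~c), 0   [~->-rule on 1]
3. ~(~a | ~c), 0   [~->-rule on 1]
4. a, 0   [~|-rule on 3]
5. c, 0   [~|-rule on 3]
6. [](~a | ~c), 1   [<>-rule on 2: fresh world 1, 0R1]
7. ~a | ~c, 1   [[]-rule on 6 via 1R1]
8. ~c, 1   [|-rule on 7 (branches; this branch)]
Accessibility: 0R0, 0R1, 1R1
Complete open branch: countermodel on an S4-frame, so not valid in S4, nor in K, T (the same frame is also a K-frame and a T-frame).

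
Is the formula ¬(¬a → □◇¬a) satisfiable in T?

1. ¬(¬a → □◇¬a), w0
2. ¬a, w0
3. ¬□◇¬a, w0
4. ¬◇¬a, w1
5. a, w1
Accessibility: w0Rw0, w0Rw1, w1Rw1

Satisfiable (open branch found)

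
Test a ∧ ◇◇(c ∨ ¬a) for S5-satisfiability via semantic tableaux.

Yes, satisfiable

1. a ∧ ◇◇(c ∨ ¬a), w0
2. a, w0
3. ◇◇(c ∨ ¬a), w0
4. ◇(c ∨ ¬a), w1
5. c ∨ ¬a, w2
6. ¬a, w2
Accessibility: w0Rw0, w0Rw1, w0Rw2, w1Rw0, w1Rw1, w1Rw2, w2Rw0, w2Rw1, w2Rw2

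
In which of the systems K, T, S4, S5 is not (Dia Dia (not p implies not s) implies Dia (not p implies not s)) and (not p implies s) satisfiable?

K, T

S4-tableau for the formula:
1. not (Dia Dia (not p implies not s) implies Dia (not p implies not s)) and (not p implies s), 0
2. not (Dia Dia (not p implies not s) implies Dia (not p implies not s)), 0
3. not p implies s, 0
4. Dia Dia (not p implies not s), 0
5. not Dia (not p implies not s), 0
6. not (not p implies not s), 0
7. not p, 0
8. s, 0
9. Dia (not p implies not s), 1
10. not (not p implies not s), 1
11. not p, 1
12. s, 1
13. not p implies not s, 2
14. not (not p implies not s), 2
15. not p, 2
16. s, 2
17. not s, 2
Accessibility: 0R0, 0R1, 0R2, 1R1, 1R2, 2R2
Branch closes: s and not s both at 2.
Every branch closes (one shown): unsatisfiable in S4, hence also in S5 (every S5-frame is an S4-frame).
T-tableau for the formula:
1. not (Dia Dia (not p implies not s) implies Dia (not p implies not s)) and (not p implies s), 0
2. not (Dia Dia (not p implies not s) implies Dia (not p implies not s)), 0
3. not p implies s, 0
4. Dia Dia (not p implies not s), 0
5. not Dia (not p implies not s), 0
6. not (not p implies not s), 0
7. not p, 0
8. s, 0
9. Dia (not p implies not s), 1
10. not (not p implies not s), 1
11. not p, 1
12. s, 1
13. not p implies not s, 2
14. not s, 2
Accessibility: 0R0, 0R1, 1R1, 1R2, 2R2
Complete open branch: satisfiable in T, hence also in K (this T-model is also a K-model).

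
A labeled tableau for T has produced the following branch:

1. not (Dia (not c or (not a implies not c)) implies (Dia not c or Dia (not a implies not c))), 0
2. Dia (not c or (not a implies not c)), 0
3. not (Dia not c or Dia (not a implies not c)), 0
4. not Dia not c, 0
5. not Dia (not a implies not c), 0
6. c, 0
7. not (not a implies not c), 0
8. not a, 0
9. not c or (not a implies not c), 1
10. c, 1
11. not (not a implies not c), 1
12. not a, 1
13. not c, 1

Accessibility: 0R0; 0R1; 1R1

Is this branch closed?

Both c and not c appear at 1.

Yes, closed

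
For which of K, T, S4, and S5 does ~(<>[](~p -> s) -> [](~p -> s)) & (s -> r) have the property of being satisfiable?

K, T, S4

S5-tableau for the formula:
1. ~(<>[](~p -> s) -> [](~p -> s)) & (s -> r), 0
2. ~(<>[](~p -> s) -> [](~p -> s)), 0   [&-rule on 1]
3. s -> r, 0   [&-rule on 1]
4. <>[](~p -> s), 0   [~->-rule on 2]
5. ~[](~p -> s), 0   [~->-rule on 2]
6. r, 0   [->-rule on 3 (branches; this branch)]
7. [](~p -> s), 1   [<>-rule on 4: fresh world 1, 0R1]
8. ~p -> s, 0   [[]-rule on 7 via 1R0]
9. ~p -> s, 1   [[]-rule on 7 via 1R1]
10. s, 0   [->-rule on 8 (branches; this branch)]
11. s, 1   [->-rule on 9 (branches; this branch)]
12. ~(~p -> s), 2   [~[]-rule on 5: fresh world 2, 0R2]
13. ~p, 2   [~->-rule on 12]
14. ~s, 2   [~->-rule on 12]
15. ~p -> s, 2   [[]-rule on 7 via 1R2]
16. s, 2   [->-rule on 15 (branches; this branch)]
Accessibility: 0R0, 0R1, 0R2, 1R0, 1R1, 1R2, 2R0, 2R1, 2R2
Branch closes: s and ~s both at 2.
Every branch closes (one shown): unsatisfiable in S5.
S4-tableau for the formula:
1. ~(<>[](~p -> s) -> [](~p -> s)) & (s -> r), 0
2. ~(<>[](~p -> s) -> [](~p -> s)), 0   [&-rule on 1]
3. s -> r, 0   [&-rule on 1]
4. <>[](~p -> s), 0   [~->-rule on 2]
5. ~[](~p -> s), 0   [~->-rule on 2]
6. r, 0   [->-rule on 3 (branches; this branch)]
7. [](~p -> s), 1   [<>-rule on 4: fresh world 1, 0R1]
8. ~p -> s, 1   [[]-rule on 7 via 1R1]
9. s, 1   [->-rule on 8 (branches; this branch)]
10. ~(~p -> s), 2   [~[]-rule on 5: fresh world 2, 0R2]
11. ~p, 2   [~->-rule on 10]
12. ~s, 2   [~->-rule on 10]
Accessibility: 0R0, 0R1, 0R2, 1R1, 2R2
Complete open branch: satisfiable in S4, hence also in K, T (this S4-model is also a K-model and a T-model).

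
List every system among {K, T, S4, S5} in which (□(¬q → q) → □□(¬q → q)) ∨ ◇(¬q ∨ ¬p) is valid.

T-tableau for the negation ¬((□(¬q → q) → □□(¬q → q)) ∨ ◇(¬q ∨ ¬p)):
1. ¬((□(¬q → q) → □□(¬q → q)) ∨ ◇(¬q ∨ ¬p)), u
2. ¬(□(¬q → q) → □□(¬q → q)), u
3. ¬◇(¬q ∨ ¬p), u
4. □(¬q → q), u
5. ¬□□(¬q → q), u
6. ¬(¬q ∨ ¬p), u
7. q, u
8. p, u
9. ¬q → q, u
10. ¬□(¬q → q), v
11. ¬(¬q ∨ ¬p), v
12. q, v
13. p, v
14. ¬q → q, v
15. ¬(¬q → q), w
16. ¬q, w
Accessibility: uRu, uRv, vRv, vRw, wRw
Complete open branch: countermodel on a T-frame, so not valid in T, nor in K (the same frame is also a K-frame).
S4-tableau for the negation ¬((□(¬q → q) → □□(¬q → q)) ∨ ◇(¬q ∨ ¬p)):
1. ¬((□(¬q → q) → □□(¬q → q)) ∨ ◇(¬q ∨ ¬p)), u
2. ¬(□(¬q → q) → □□(¬q → q)), u
3. ¬◇(¬q ∨ ¬p), u
4. □(¬q → q), u
5. ¬□□(¬q → q), u
6. ¬(¬q ∨ ¬p), u
7. q, u
8. p, u
9. ¬q → q, u
10. ¬□(¬q → q), v
11. ¬(¬q ∨ ¬p), v
12. q, v
13. p, v
14. ¬q → q, v
15. ¬(¬q → q), w
16. ¬q, w
17. ¬(¬q ∨ ¬p), w
18. q, w
19. p, w
Accessibility: uRu, uRv, uRw, vRv, vRw, wRw
Branch closes: q and ¬q both at w.
Every branch closes (one shown): valid in S4, hence also in S5 (every theorem of S4 is a theorem of S5).

S4, S5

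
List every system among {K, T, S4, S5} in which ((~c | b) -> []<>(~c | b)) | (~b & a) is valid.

S5

S4-tableau for the negation ~(((~c | b) -> []<>(~c | b)) | (~b & a)):
1. ~(((~c | b) -> []<>(~c | b)) | (~b & a)), 0
2. ~((~c | b) -> []<>(~c | b)), 0   [~|-rule on 1]
3. ~(~b & a), 0   [~|-rule on 1]
4. ~c | b, 0   [~->-rule on 2]
5. ~[]<>(~c | b), 0   [~->-rule on 2]
6. ~a, 0   [~&-rule on 3 (branches; this branch)]
7. b, 0   [|-rule on 4 (branches; this branch)]
8. ~<>(~c | b), 1   [~[]-rule on 5: fresh world 1, 0R1]
9. ~(~c | b), 1   [~<>-rule on 8 via 1R1]
10. c, 1   [~|-rule on 9]
11. ~b, 1   [~|-rule on 9]
Accessibility: 0R0, 0R1, 1R1
Complete open branch: countermodel on an S4-frame, so not valid in S4, nor in K, T (the same frame is also a K-frame and a T-frame).
S5-tableau for the negation ~(((~c | b) -> []<>(~c | b)) | (~b & a)):
1. ~(((~c | b) -> []<>(~c | b)) | (~b & a)), 0
2. ~((~c | b) -> []<>(~c | b)), 0   [~|-rule on 1]
3. ~(~b & a), 0   [~|-rule on 1]
4. ~c | b, 0   [~->-rule on 2]
5. ~[]<>(~c | b), 0   [~->-rule on 2]
6. ~a, 0   [~&-rule on 3 (branches; this branch)]
7. b, 0   [|-rule on 4 (branches; this branch)]
8. ~<>(~c | b), 1   [~[]-rule on 5: fresh world 1, 0R1]
9. ~(~c | b), 0   [~<>-rule on 8 via 1R0]
10. c, 0   [~|-rule on 9]
11. ~b, 0   [~|-rule on 9]
Accessibility: 0R0, 0R1, 1R0, 1R1
Branch closes: b and ~b both at 0.
Every branch closes (one shown): valid in S5.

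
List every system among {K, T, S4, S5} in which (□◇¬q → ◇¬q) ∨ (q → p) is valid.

T, S4, S5

T-tableau for the negation ¬((□◇¬q → ◇¬q) ∨ (q → p)):
1. ¬((□◇¬q → ◇¬q) ∨ (q → p)), w0
2. ¬(□◇¬q → ◇¬q), w0
3. ¬(q → p), w0
4. □◇¬q, w0
5. ¬◇¬q, w0
6. q, w0
7. ¬p, w0
8. ◇¬q, w0
9. ¬q, w1
10. ◇¬q, w1
11. q, w1
Accessibility: w0Rw0, w0Rw1, w1Rw1
Branch closes: q and ¬q both at w1.
Every branch closes (one shown): valid in T, hence also in S4, S5 (every theorem of T is a theorem of S4 and S5).
K-tableau for the negation ¬((□◇¬q → ◇¬q) ∨ (q → p)):
1. ¬((□◇¬q → ◇¬q) ∨ (q → p)), w0
2. ¬(□◇¬q → ◇¬q), w0
3. ¬(q → p), w0
4. □◇¬q, w0
5. ¬◇¬q, w0
6. q, w0
7. ¬p, w0
Complete open branch: countermodel on a K-frame, so not valid in K.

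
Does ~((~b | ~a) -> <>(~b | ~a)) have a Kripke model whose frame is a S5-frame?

Unsatisfiable (every branch closes)

1. ~((~b | ~a) -> <>(~b | ~a)), u
2. ~b | ~a, u   [~->-rule on 1]
3. ~<>(~b | ~a), u   [~->-rule on 1]
4. ~(~b | ~a), u   [~<>-rule on 3 via uRu]
5. b, u   [~|-rule on 4]
6. a, u   [~|-rule on 4]
7. ~a, u   [|-rule on 2 (branches; this branch)]
Accessibility: uRu
Branch closes: a and ~a both at u.
Every branch closes; the branch above is one of them.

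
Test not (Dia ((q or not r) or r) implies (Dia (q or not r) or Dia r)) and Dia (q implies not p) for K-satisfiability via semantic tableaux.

Unsatisfiable (every branch closes)

1. not (Dia ((q or not r) or r) implies (Dia (q or not r) or Dia r)) and Dia (q implies not p), 0
2. not (Dia ((q or not r) or r) implies (Dia (q or not r) or Dia r)), 0
3. Dia (q implies not p), 0
4. Dia ((q or not r) or r), 0
5. not (Dia (q or not r) or Dia r), 0
6. not Dia (q or not r), 0
7. not Dia r, 0
8. q implies not p, 1
9. not (q or not r), 1
10. not q, 1
11. r, 1
12. not r, 1
Accessibility: 0R1
Branch closes: r and not r both at 1.
All branches of the tableau close; one closing branch shown above.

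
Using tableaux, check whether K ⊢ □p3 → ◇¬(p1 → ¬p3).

Not valid

Tableau for the negation ¬(□p3 → ◇¬(p1 → ¬p3)):
1. ¬(□p3 → ◇¬(p1 → ¬p3)), 0
2. □p3, 0   [¬→-rule on 1]
3. ¬◇¬(p1 → ¬p3), 0   [¬→-rule on 1]
The negation has an open branch (countermodel exists).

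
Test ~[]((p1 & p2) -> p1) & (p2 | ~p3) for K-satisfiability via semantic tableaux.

Unsatisfiable (every branch closes)

1. ~[]((p1 & p2) -> p1) & (p2 | ~p3), w0
2. ~[]((p1 & p2) -> p1), w0   [&-rule on 1]
3. p2 | ~p3, w0   [&-rule on 1]
4. ~p3, w0   [|-rule on 3 (branches; this branch)]
5. ~((p1 & p2) -> p1), w1   [~[]-rule on 2: fresh world w1, w0Rw1]
6. p1 & p2, w1   [~->-rule on 5]
7. ~p1, w1   [~->-rule on 5]
8. p1, w1   [&-rule on 6]
9. p2, w1   [&-rule on 6]
Accessibility: w0Rw1
Branch closes: p1 and ~p1 both at w1.
(One branch shown.) All branches close.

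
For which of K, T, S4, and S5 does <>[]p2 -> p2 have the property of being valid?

S5-tableau for the negation ~(<>[]p2 -> p2):
1. ~(<>[]p2 -> p2), w0
2. <>[]p2, w0   [~->-rule on 1]
3. ~p2, w0   [~->-rule on 1]
4. []p2, w1   [<>-rule on 2: fresh world w1, w0Rw1]
5. p2, w0   [[]-rule on 4 via w1Rw0]
Accessibility: w0Rw0, w0Rw1, w1Rw0, w1Rw1
Branch closes: p2 and ~p2 both at w0.
Every branch closes (one shown): valid in S5.
S4-tableau for the negation ~(<>[]p2 -> p2):
1. ~(<>[]p2 -> p2), w0
2. <>[]p2, w0   [~->-rule on 1]
3. ~p2, w0   [~->-rule on 1]
4. []p2, w1   [<>-rule on 2: fresh world w1, w0Rw1]
5. p2, w1   [[]-rule on 4 via w1Rw1]
Accessibility: w0Rw0, w0Rw1, w1Rw1
Complete open branch: countermodel on an S4-frame, so not valid in S4, nor in K, T (the same frame is also a K-frame and a T-frame).

S5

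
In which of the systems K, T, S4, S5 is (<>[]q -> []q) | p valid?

S5

S5-tableau for the negation ~((<>[]q -> []q) | p):
1. ~((<>[]q -> []q) | p), u
2. ~(<>[]q -> []q), u   [~|-rule on 1]
3. ~p, u   [~|-rule on 1]
4. <>[]q, u   [~->-rule on 2]
5. ~[]q, u   [~->-rule on 2]
6. []q, v   [<>-rule on 4: fresh world v, uRv]
7. q, u   [[]-rule on 6 via vRu]
8. q, v   [[]-rule on 6 via vRv]
9. ~q, w   [~[]-rule on 5: fresh world w, uRw]
10. q, w   [[]-rule on 6 via vRw]
Accessibility: uRu, uRv, uRw, vRu, vRv, vRw, wRu, wRv, wRw
Branch closes: q and ~q both at w.
Every branch closes (one shown): valid in S5.
S4-tableau for the negation ~((<>[]q -> []q) | p):
1. ~((<>[]q -> []q) | p), u
2. ~(<>[]q -> []q), u   [~|-rule on 1]
3. ~p, u   [~|-rule on 1]
4. <>[]q, u   [~->-rule on 2]
5. ~[]q, u   [~->-rule on 2]
6. []q, v   [<>-rule on 4: fresh world v, uRv]
7. q, v   [[]-rule on 6 via vRv]
8. ~q, w   [~[]-rule on 5: fresh world w, uRw]
Accessibility: uRu, uRv, uRw, vRv, wRw
Complete open branch: countermodel on an S4-frame, so not valid in S4, nor in K, T (the same frame is also a K-frame and a T-frame).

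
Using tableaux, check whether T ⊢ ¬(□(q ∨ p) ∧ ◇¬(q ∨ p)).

Tableau for the negation □(q ∨ p) ∧ ◇¬(q ∨ p):
1. □(q ∨ p) ∧ ◇¬(q ∨ p), 0
2. □(q ∨ p), 0
3. ◇¬(q ∨ p), 0
4. q ∨ p, 0
5. p, 0
6. ¬(q ∨ p), 1
7. ¬q, 1
8. ¬p, 1
9. q ∨ p, 1
10. p, 1
Accessibility: 0R0, 0R1, 1R1
Branch closes: p and ¬p both at 1.
Every branch of the negation's tableau closes; the branch above is one of them.

Valid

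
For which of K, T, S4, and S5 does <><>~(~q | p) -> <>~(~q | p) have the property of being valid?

S4, S5

T-tableau for the negation ~(<><>~(~q | p) -> <>~(~q | p)):
1. ~(<><>~(~q | p) -> <>~(~q | p)), u
2. <><>~(~q | p), u   [~->-rule on 1]
3. ~<>~(~q | p), u   [~->-rule on 1]
4. ~q | p, u   [~<>-rule on 3 via uRu]
5. p, u   [|-rule on 4 (branches; this branch)]
6. <>~(~q | p), v   [<>-rule on 2: fresh world v, uRv]
7. ~q | p, v   [~<>-rule on 3 via uRv]
8. p, v   [|-rule on 7 (branches; this branch)]
9. ~(~q | p), w   [<>-rule on 6: fresh world w, vRw]
10. q, w   [~|-rule on 9]
11. ~p, w   [~|-rule on 9]
Accessibility: uRu, uRv, vRv, vRw, wRw
Complete open branch: countermodel on a T-frame, so not valid in T, nor in K (the same frame is also a K-frame).
S4-tableau for the negation ~(<><>~(~q | p) -> <>~(~q | p)):
1. ~(<><>~(~q | p) -> <>~(~q | p)), u
2. <><>~(~q | p), u   [~->-rule on 1]
3. ~<>~(~q | p), u   [~->-rule on 1]
4. ~q | p, u   [~<>-rule on 3 via uRu]
5. p, u   [|-rule on 4 (branches; this branch)]
6. <>~(~q | p), v   [<>-rule on 2: fresh world v, uRv]
7. ~q | p, v   [~<>-rule on 3 via uRv]
8. p, v   [|-rule on 7 (branches; this branch)]
9. ~(~q | p), w   [<>-rule on 6: fresh world w, vRw]
10. q, w   [~|-rule on 9]
11. ~p, w   [~|-rule on 9]
12. ~q | p, w   [~<>-rule on 3 via uRw]
13. p, w   [|-rule on 12 (branches; this branch)]
Accessibility: uRu, uRv, uRw, vRv, vRw, wRw
Branch closes: p and ~p both at w.
Every branch closes (one shown): valid in S4, hence also in S5 (every theorem of S4 is a theorem of S5).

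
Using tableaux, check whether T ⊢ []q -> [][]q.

Invalid (countermodel exists)

Tableau for the negation ~([]q -> [][]q):
1. ~([]q -> [][]q), w0
2. []q, w0
3. ~[][]q, w0
4. q, w0
5. ~[]q, w1
6. q, w1
7. ~q, w2
Accessibility: w0Rw0, w0Rw1, w1Rw1, w1Rw2, w2Rw2
The negation has an open branch (countermodel exists).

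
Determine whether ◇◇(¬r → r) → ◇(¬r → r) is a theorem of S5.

Yes, valid

Tableau for the negation ¬(◇◇(¬r → r) → ◇(¬r → r)):
1. ¬(◇◇(¬r → r) → ◇(¬r → r)), u
2. ◇◇(¬r → r), u
3. ¬◇(¬r → r), u
4. ¬(¬r → r), u
5. ¬r, u
6. ◇(¬r → r), v
7. ¬(¬r → r), v
8. ¬r, v
9. ¬r → r, w
10. ¬(¬r → r), w
11. ¬r, w
12. r, w
Accessibility: uRu, uRv, uRw, vRu, vRv, vRw, wRu, wRv, wRw
Branch closes: r and ¬r both at w.
All branches of the negation close; one closing branch shown above.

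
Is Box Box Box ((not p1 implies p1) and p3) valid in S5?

No, not valid

Tableau for the negation not Box Box Box ((not p1 implies p1) and p3):
1. not Box Box Box ((not p1 implies p1) and p3), u
2. not Box Box ((not p1 implies p1) and p3), v
3. not Box ((not p1 implies p1) and p3), w
4. not ((not p1 implies p1) and p3), x
5. not p3, x
Accessibility: uRu, uRv, uRw, uRx, vRu, vRv, vRw, vRx, wRu, wRv, wRw, wRx, xRu, xRv, xRw, xRx
The negation has an open branch (countermodel exists).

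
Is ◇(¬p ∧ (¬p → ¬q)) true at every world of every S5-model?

Tableau for the negation ¬◇(¬p ∧ (¬p → ¬q)):
1. ¬◇(¬p ∧ (¬p → ¬q)), 0
2. ¬(¬p ∧ (¬p → ¬q)), 0   [¬◇-rule on 1 via 0R0]
3. ¬(¬p → ¬q), 0   [¬∧-rule on 2 (branches; this branch)]
4. ¬p, 0   [¬→-rule on 3]
5. q, 0   [¬→-rule on 3]
Accessibility: 0R0
The negation has an open branch (countermodel exists).

No, not valid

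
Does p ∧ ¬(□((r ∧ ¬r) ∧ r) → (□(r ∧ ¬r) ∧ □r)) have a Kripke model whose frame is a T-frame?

No, unsatisfiable

1. p ∧ ¬(□((r ∧ ¬r) ∧ r) → (□(r ∧ ¬r) ∧ □r)), w0
2. p, w0   [∧-rule on 1]
3. ¬(□((r ∧ ¬r) ∧ r) → (□(r ∧ ¬r) ∧ □r)), w0   [∧-rule on 1]
4. □((r ∧ ¬r) ∧ r), w0   [¬→-rule on 3]
5. ¬(□(r ∧ ¬r) ∧ □r), w0   [¬→-rule on 3]
6. (r ∧ ¬r) ∧ r, w0   [□-rule on 4 via w0Rw0]
7. r ∧ ¬r, w0   [∧-rule on 6]
8. r, w0   [∧-rule on 6]
9. ¬r, w0   [∧-rule on 7]
Accessibility: w0Rw0
Branch closes: r and ¬r both at w0.
Every branch closes; the branch above is one of them.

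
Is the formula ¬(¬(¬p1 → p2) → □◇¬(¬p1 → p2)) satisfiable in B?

1. ¬(¬(¬p1 → p2) → □◇¬(¬p1 → p2)), 0
2. ¬(¬p1 → p2), 0   [¬→-rule on 1]
3. ¬□◇¬(¬p1 → p2), 0   [¬→-rule on 1]
4. ¬p1, 0   [¬→-rule on 2]
5. ¬p2, 0   [¬→-rule on 2]
6. ¬◇¬(¬p1 → p2), 1   [¬□-rule on 3: fresh world 1, 0R1]
7. ¬p1 → p2, 0   [¬◇-rule on 6 via 1R0]
8. ¬p1 → p2, 1   [¬◇-rule on 6 via 1R1]
9. p2, 0   [→-rule on 7 (branches; this branch)]
Accessibility: 0R0, 0R1, 1R0, 1R1
Branch closes: p2 and ¬p2 both at 0.
(One branch shown.) All branches close.

No, unsatisfiable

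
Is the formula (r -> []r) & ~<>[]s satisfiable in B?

Satisfiable

1. (r -> []r) & ~<>[]s, u
2. r -> []r, u   [&-rule on 1]
3. ~<>[]s, u   [&-rule on 1]
4. ~[]s, u   [~<>-rule on 3 via uRu]
5. []r, u   [->-rule on 2 (branches; this branch)]
6. r, u   [[]-rule on 5 via uRu]
7. ~s, v   [~[]-rule on 4: fresh world v, uRv]
8. ~[]s, v   [~<>-rule on 3 via uRv]
9. r, v   [[]-rule on 5 via uRv]
10. ~s, w   [~[]-rule on 8: fresh world w, vRw]
Accessibility: uRu, uRv, vRu, vRv, vRw, wRv, wRw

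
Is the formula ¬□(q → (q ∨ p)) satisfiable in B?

1. ¬□(q → (q ∨ p)), 0
2. ¬(q → (q ∨ p)), 1
3. q, 1
4. ¬(q ∨ p), 1
5. ¬q, 1
6. ¬p, 1
Accessibility: 0R0, 0R1, 1R0, 1R1
Branch closes: q and ¬q both at 1.
Every branch closes; the branch above is one of them.

Unsatisfiable (every branch closes)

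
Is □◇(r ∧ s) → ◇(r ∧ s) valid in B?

Tableau for the negation ¬(□◇(r ∧ s) → ◇(r ∧ s)):
1. ¬(□◇(r ∧ s) → ◇(r ∧ s)), u
2. □◇(r ∧ s), u   [¬→-rule on 1]
3. ¬◇(r ∧ s), u   [¬→-rule on 1]
4. ◇(r ∧ s), u   [□-rule on 2 via uRu]
5. ¬(r ∧ s), u   [¬◇-rule on 3 via uRu]
6. ¬s, u   [¬∧-rule on 5 (branches; this branch)]
7. r ∧ s, v   [◇-rule on 4: fresh world v, uRv]
8. r, v   [∧-rule on 7]
9. s, v   [∧-rule on 7]
10. ◇(r ∧ s), v   [□-rule on 2 via uRv]
11. ¬(r ∧ s), v   [¬◇-rule on 3 via uRv]
12. ¬s, v   [¬∧-rule on 11 (branches; this branch)]
Accessibility: uRu, uRv, vRu, vRv
Branch closes: s and ¬s both at v.
Every branch of the negation's tableau closes; the branch above is one of them.

Valid in B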